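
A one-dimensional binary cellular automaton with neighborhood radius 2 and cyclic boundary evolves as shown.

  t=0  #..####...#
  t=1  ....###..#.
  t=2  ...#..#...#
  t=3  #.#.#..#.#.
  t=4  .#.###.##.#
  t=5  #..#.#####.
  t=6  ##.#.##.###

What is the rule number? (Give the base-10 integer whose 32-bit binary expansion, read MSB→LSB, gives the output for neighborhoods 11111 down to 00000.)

2094049068

  nb #####: next=.  (t=5,i=7, bit31=0)
  nb ####.: next=#  (t=0,i=5, bit30=1)
  nb ###.#: next=#  (t=4,i=5, bit29=1)
  nb ###..: next=#  (t=0,i=6, bit28=1)
  nb ##.##: next=#  (t=4,i=6, bit27=1)
  nb ##.#.: next=#  (t=4,i=9, bit26=1)
  nb ##..#: next=.  (t=0,i=1, bit25=0)
  nb ##...: next=.  (t=0,i=7, bit24=0)
  nb #.###: next=#  (t=4,i=3, bit23=1)
  nb #.##.: next=#  (t=4,i=7, bit22=1)
  nb #.#.#: next=.  (t=3,i=0, bit21=0)
  nb #.#..: next=#  (t=3,i=4, bit20=1)
  nb #..##: next=.  (t=0,i=2, bit19=0)
  nb #..#.: next=.  (t=1,i=8, bit18=0)
  nb #...#: next=.  (t=0,i=8, bit17=0)
  nb #....: next=.  (t=1,i=0, bit16=0)
  nb .####: next=#  (t=0,i=4, bit15=1)
  nb .###.: next=.  (t=1,i=5, bit14=0)
  nb .##.#: next=#  (t=4,i=8, bit13=1)
  nb .##..: next=.  (t=0,i=0, bit12=0)
  nb .#.##: next=.  (t=4,i=2, bit11=0)
  nb .#.#.: next=#  (t=3,i=1, bit10=1)
  nb .#..#: next=#  (t=2,i=4, bit9=1)
  nb .#...: next=#  (t=1,i=10, bit8=1)
  nb ..###: next=.  (t=0,i=3, bit7=0)
  nb ..##.: next=.  (t=0,i=10, bit6=0)
  nb ..#.#: next=#  (t=3,i=7, bit5=1)
  nb ..#..: next=.  (t=1,i=9, bit4=0)
  nb ...##: next=#  (t=0,i=9, bit3=1)
  nb ...#.: next=#  (t=2,i=2, bit2=1)
  nb ....#: next=.  (t=1,i=2, bit1=0)
  nb .....: next=.  (t=1,i=1, bit0=0)
  bits 01111100110100001010011100101100 = 2094049068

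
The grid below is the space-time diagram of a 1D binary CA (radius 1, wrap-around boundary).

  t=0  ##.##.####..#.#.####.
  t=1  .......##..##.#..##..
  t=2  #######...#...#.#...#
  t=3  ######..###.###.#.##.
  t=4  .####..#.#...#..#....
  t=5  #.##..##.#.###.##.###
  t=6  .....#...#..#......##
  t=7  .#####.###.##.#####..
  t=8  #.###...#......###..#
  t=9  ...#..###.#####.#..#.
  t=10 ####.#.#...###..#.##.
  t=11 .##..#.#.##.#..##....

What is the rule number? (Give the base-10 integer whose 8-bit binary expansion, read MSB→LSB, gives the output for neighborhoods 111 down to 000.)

135

  ###|#  b7=1 t=0,i=7
  ##.|.  b6=0 t=0,i=1
  #.#|.  b5=0 t=0,i=2
  #..|.  b4=0 t=0,i=10
  .##|.  b3=0 t=0,i=0
  .#.|#  b2=1 t=0,i=12
  ..#|#  b1=1 t=0,i=11
  ...|#  b0=1 t=1,i=0
  bits 10000111 = 135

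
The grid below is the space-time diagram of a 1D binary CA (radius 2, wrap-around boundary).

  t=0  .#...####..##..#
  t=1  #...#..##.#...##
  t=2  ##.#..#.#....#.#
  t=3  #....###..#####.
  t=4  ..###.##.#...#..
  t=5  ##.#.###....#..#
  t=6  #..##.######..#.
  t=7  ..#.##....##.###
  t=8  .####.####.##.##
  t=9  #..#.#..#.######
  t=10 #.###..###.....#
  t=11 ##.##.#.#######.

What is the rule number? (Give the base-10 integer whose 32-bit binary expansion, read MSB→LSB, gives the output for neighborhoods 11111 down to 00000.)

1500343343

  nb #####: next=.  (t=3,i=12, bit31=0)
  nb ####.: next=#  (t=0,i=7, bit30=1)
  nb ###.#: next=.  (t=2,i=1, bit29=0)
  nb ###..: next=#  (t=0,i=8, bit28=1)
  nb ##.##: next=#  (t=4,i=5, bit27=1)
  nb ##.#.: next=.  (t=1,i=9, bit26=0)
  nb ##..#: next=.  (t=0,i=9, bit25=0)
  nb ##...: next=#  (t=1,i=1, bit24=1)
  nb #.###: next=.  (t=2,i=15, bit23=0)
  nb #.##.: next=#  (t=4,i=6, bit22=1)
  nb #.#.#: next=#  (t=5,i=3, bit21=1)
  nb #.#..: next=.  (t=0,i=1, bit20=0)
  nb #..##: next=#  (t=0,i=10, bit19=1)
  nb #..#.: next=#  (t=0,i=14, bit18=1)
  nb #...#: next=.  (t=0,i=3, bit17=0)
  nb #....: next=#  (t=2,i=10, bit16=1)
  nb .####: next=.  (t=0,i=6, bit15=0)
  nb .###.: next=#  (t=1,i=15, bit14=1)
  nb .##.#: next=#  (t=1,i=8, bit13=1)
  nb .##..: next=.  (t=0,i=12, bit12=0)
  nb .#.##: next=#  (t=2,i=14, bit11=1)
  nb .#.#.: next=#  (t=0,i=0, bit10=1)
  nb .#..#: next=.  (t=1,i=5, bit9=0)
  nb .#...: next=.  (t=0,i=2, bit8=0)
  nb ..###: next=.  (t=0,i=5, bit7=0)
  nb ..##.: next=.  (t=0,i=11, bit6=0)
  nb ..#.#: next=#  (t=0,i=15, bit5=1)
  nb ..#..: next=.  (t=1,i=4, bit4=0)
  nb ...##: next=#  (t=0,i=4, bit3=1)
  nb ...#.: next=#  (t=1,i=3, bit2=1)
  nb ....#: next=#  (t=2,i=11, bit1=1)
  nb .....: next=#  (t=10,i=12, bit0=1)
  bits 01011001011011010110110000101111 = 1500343343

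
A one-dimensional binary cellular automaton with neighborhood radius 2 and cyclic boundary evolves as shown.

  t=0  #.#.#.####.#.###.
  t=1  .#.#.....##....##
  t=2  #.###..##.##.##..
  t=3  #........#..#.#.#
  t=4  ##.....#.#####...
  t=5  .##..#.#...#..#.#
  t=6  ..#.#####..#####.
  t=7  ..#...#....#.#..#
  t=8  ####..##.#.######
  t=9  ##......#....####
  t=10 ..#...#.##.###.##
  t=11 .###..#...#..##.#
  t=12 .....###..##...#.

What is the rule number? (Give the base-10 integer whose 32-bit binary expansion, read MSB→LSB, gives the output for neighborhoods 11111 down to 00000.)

2903775162

  [31] ##### => #  t=4,i=11
  [30] ####. => .  t=0,i=8
  [29] ###.# => #  t=0,i=9
  [28] ###.. => .  t=2,i=4
  [27] ##.## => #  t=2,i=9
  [26] ##.#. => #  t=0,i=10
  [25] ##..# => .  t=2,i=5
  [24] ##... => #  t=1,i=11
  [23] #.### => .  t=0,i=6
  [22] #.##. => .  t=2,i=10
  [21] #.#.# => .  t=0,i=0
  [20] #.#.. => #  t=1,i=3
  [19] #..## => .  t=2,i=6
  [18] #..#. => #  t=2,i=16
  [17] #...# => .  t=4,i=15
  [16] #.... => .  t=1,i=5
  [15] .#### => .  t=0,i=7
  [14] .###. => .  t=0,i=14
  [13] .##.# => .  t=1,i=16
  [12] .##.. => #  t=1,i=10
  [11] .#.## => .  t=0,i=5
  [10] .#.#. => #  t=0,i=1
  [9] .#..# => #  t=3,i=10
  [8] .#... => #  t=1,i=4
  [7] ..### => #  t=6,i=11
  [6] ..##. => .  t=1,i=9
  [5] ..#.# => #  t=2,i=0
  [4] ..#.. => #  t=3,i=9
  [3] ...## => #  t=1,i=8
  [2] ...#. => .  t=3,i=8
  [1] ....# => #  t=1,i=7
  [0] ..... => .  t=1,i=6
  bits 10101101000101000001011110111010 = 2903775162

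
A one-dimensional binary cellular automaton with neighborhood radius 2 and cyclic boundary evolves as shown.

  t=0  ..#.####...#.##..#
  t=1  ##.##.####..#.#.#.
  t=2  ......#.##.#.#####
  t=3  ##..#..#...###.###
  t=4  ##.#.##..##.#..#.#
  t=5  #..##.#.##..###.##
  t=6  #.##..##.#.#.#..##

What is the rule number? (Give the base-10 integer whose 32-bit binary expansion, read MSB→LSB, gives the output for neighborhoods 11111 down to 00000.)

  [31] ##### => #  t=2,i=15
  [30] ####. => #  t=0,i=6
  [29] ###.# => .  t=3,i=13
  [28] ###.. => #  t=0,i=7
  [27] ##.## => .  t=1,i=2
  [26] ##.#. => .  t=2,i=10
  [25] ##..# => .  t=0,i=15
  [24] ##... => #  t=0,i=8
  [23] #.### => #  t=0,i=4
  [22] #.##. => .  t=0,i=13
  [21] #.#.# => #  t=1,i=14
  [20] #.#.. => #  t=4,i=12
  [19] #..## => #  t=4,i=8
  [18] #..#. => #  t=0,i=1
  [17] #...# => #  t=0,i=9
  [16] #.... => #  t=2,i=1
  [15] .#### => .  t=0,i=5
  [14] .###. => #  t=3,i=12
  [13] .##.# => .  t=1,i=1
  [12] .##.. => #  t=0,i=14
  [11] .#.## => #  t=0,i=3
  [10] .#.#. => #  t=1,i=13
  [9] .#..# => #  t=0,i=0
  [8] .#... => .  t=3,i=8
  [7] ..### => .  t=3,i=11
  [6] ..##. => #  t=4,i=9
  [5] ..#.# => .  t=0,i=2
  [4] ..#.. => .  t=0,i=17
  [3] ...## => #  t=3,i=10
  [2] ...#. => .  t=0,i=10
  [1] ....# => #  t=2,i=4
  [0] ..... => .  t=2,i=2
  bits 11010001101111110101111001001010 = 3518979658

3518979658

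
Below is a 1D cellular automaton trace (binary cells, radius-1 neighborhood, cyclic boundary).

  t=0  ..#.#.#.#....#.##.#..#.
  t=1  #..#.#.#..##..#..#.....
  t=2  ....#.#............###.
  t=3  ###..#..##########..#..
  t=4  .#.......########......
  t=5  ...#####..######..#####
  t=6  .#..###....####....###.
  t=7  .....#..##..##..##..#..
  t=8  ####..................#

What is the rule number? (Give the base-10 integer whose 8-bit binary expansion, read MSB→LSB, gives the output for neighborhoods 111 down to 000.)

161

  ###|#  b7=1 t=2,i=20
  ##.|.  b6=0 t=0,i=16
  #.#|#  b5=1 t=0,i=3
  #..|.  b4=0 t=0,i=9
  .##|.  b3=0 t=0,i=15
  .#.|.  b2=0 t=0,i=2
  ..#|.  b1=0 t=0,i=1
  ...|#  b0=1 t=0,i=0
  bits 10100001 = 161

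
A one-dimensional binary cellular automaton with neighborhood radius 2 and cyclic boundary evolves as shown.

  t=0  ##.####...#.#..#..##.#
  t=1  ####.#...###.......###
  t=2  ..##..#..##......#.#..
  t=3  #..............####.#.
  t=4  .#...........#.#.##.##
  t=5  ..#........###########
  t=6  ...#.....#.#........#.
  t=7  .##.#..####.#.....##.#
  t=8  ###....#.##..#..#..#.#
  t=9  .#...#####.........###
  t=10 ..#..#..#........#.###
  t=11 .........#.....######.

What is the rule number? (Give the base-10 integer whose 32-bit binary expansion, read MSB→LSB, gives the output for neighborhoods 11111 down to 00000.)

1759538598

  ##### -> .   bit 31 = 0  t=1,i=0
  ####. -> #   bit 30 = 1  t=0,i=5
  ###.# -> #   bit 29 = 1  t=0,i=1
  ###.. -> .   bit 28 = 0  t=0,i=6
  ##.## -> #   bit 27 = 1  t=0,i=2
  ##.#. -> .   bit 26 = 0  t=1,i=4
  ##..# -> .   bit 25 = 0  t=2,i=4
  ##... -> .   bit 24 = 0  t=0,i=7
  #.### -> #   bit 23 = 1  t=0,i=3
  #.##. -> #   bit 22 = 1  t=4,i=17
  #.#.# -> #   bit 21 = 1  t=3,i=20
  #.#.. -> .   bit 20 = 0  t=0,i=12
  #..## -> .   bit 19 = 0  t=0,i=17
  #..#. -> .   bit 18 = 0  t=0,i=14
  #...# -> .   bit 17 = 0  t=0,i=8
  #.... -> .   bit 16 = 0  t=1,i=13
  .#### -> .   bit 15 = 0  t=0,i=4
  .###. -> #   bit 14 = 1  t=0,i=0
  .##.# -> #   bit 13 = 1  t=0,i=19
  .##.. -> .   bit 12 = 0  t=2,i=3
  .#.## -> #   bit 11 = 1  t=4,i=16
  .#.#. -> #   bit 10 = 1  t=0,i=11
  .#..# -> .   bit 9 = 0  t=0,i=13
  .#... -> #   bit 8 = 1  t=1,i=6
  ..### -> #   bit 7 = 1  t=1,i=9
  ..##. -> .   bit 6 = 0  t=0,i=18
  ..#.# -> #   bit 5 = 1  t=0,i=10
  ..#.. -> .   bit 4 = 0  t=0,i=15
  ...## -> .   bit 3 = 0  t=1,i=8
  ...#. -> #   bit 2 = 1  t=0,i=9
  ....# -> #   bit 1 = 1  t=1,i=17
  ..... -> .   bit 0 = 0  t=1,i=14
  bits 01101000111000000110110110100110 = 1759538598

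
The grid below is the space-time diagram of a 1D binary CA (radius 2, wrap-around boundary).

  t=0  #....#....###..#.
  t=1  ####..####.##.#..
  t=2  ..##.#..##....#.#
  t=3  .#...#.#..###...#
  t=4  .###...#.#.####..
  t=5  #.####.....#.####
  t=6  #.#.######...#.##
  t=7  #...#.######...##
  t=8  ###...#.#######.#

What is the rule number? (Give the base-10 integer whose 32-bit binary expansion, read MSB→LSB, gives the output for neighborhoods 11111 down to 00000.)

  [31] ##### => #  t=5,i=15
  [30] ####. => #  t=1,i=2
  [29] ###.# => #  t=1,i=9
  [28] ###.. => #  t=0,i=12
  [27] ##.## => .  t=1,i=10
  [26] ##.#. => .  t=1,i=13
  [25] ##..# => .  t=0,i=13
  [24] ##... => #  t=2,i=10
  [23] #.### => #  t=4,i=11
  [22] #.##. => .  t=1,i=11
  [21] #.#.# => .  t=4,i=9
  [20] #.#.. => #  t=0,i=0
  [19] #..## => #  t=1,i=5
  [18] #..#. => #  t=0,i=14
  [17] #...# => #  t=3,i=3
  [16] #.... => #  t=0,i=2
  [15] .#### => .  t=1,i=1
  [14] .###. => #  t=0,i=11
  [13] .##.# => .  t=1,i=12
  [12] .##.. => .  t=2,i=9
  [11] .#.## => .  t=4,i=10
  [10] .#.#. => .  t=0,i=16
  [9] .#..# => .  t=1,i=15
  [8] .#... => #  t=0,i=1
  [7] ..### => .  t=0,i=10
  [6] ..##. => .  t=2,i=2
  [5] ..#.# => .  t=0,i=15
  [4] ..#.. => .  t=0,i=5
  [3] ...## => #  t=0,i=9
  [2] ...#. => .  t=0,i=4
  [1] ....# => #  t=0,i=3
  [0] ..... => #  t=5,i=8
  bits 11110001100111110100000100001011 = 4053745931

4053745931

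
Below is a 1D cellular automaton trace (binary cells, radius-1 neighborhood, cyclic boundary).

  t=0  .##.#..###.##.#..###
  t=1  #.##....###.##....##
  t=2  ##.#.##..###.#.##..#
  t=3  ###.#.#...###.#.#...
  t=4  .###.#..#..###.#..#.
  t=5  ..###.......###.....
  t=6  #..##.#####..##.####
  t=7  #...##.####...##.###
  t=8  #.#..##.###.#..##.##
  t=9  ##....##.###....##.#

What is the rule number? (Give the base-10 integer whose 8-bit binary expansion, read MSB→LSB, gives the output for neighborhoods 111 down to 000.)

225

  ###|#  b7=1 t=0,i=8
  ##.|#  b6=1 t=0,i=2
  #.#|#  b5=1 t=0,i=0
  #..|.  b4=0 t=0,i=5
  .##|.  b3=0 t=0,i=1
  .#.|.  b2=0 t=0,i=4
  ..#|.  b1=0 t=0,i=6
  ...|#  b0=1 t=1,i=5
  bits 11100001 = 225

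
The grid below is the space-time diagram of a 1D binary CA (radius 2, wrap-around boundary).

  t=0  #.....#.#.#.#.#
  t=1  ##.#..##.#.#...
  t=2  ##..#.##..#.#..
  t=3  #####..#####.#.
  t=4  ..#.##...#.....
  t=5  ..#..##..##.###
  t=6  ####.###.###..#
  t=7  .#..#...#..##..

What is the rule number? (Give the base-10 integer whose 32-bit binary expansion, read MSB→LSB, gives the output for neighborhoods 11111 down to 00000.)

2600744817

  nb #####: next=#  (t=3,i=2, bit31=1)
  nb ####.: next=.  (t=3,i=3, bit30=0)
  nb ###.#: next=.  (t=3,i=11, bit29=0)
  nb ###..: next=#  (t=3,i=4, bit28=1)
  nb ##.##: next=#  (t=5,i=11, bit27=1)
  nb ##.#.: next=.  (t=1,i=2, bit26=0)
  nb ##..#: next=#  (t=2,i=2, bit25=1)
  nb ##...: next=#  (t=0,i=1, bit24=1)
  nb #.###: next=.  (t=3,i=0, bit23=0)
  nb #.##.: next=.  (t=0,i=14, bit22=0)
  nb #.#.#: next=.  (t=0,i=8, bit21=0)
  nb #.#..: next=.  (t=1,i=3, bit20=0)
  nb #..##: next=.  (t=1,i=5, bit19=0)
  nb #..#.: next=#  (t=2,i=3, bit18=1)
  nb #...#: next=.  (t=1,i=13, bit17=0)
  nb #....: next=.  (t=0,i=2, bit16=0)
  nb .####: next=.  (t=3,i=1, bit15=0)
  nb .###.: next=.  (t=5,i=13, bit14=0)
  nb .##.#: next=#  (t=1,i=1, bit13=1)
  nb .##..: next=#  (t=0,i=0, bit12=1)
  nb .#.##: next=.  (t=0,i=13, bit11=0)
  nb .#.#.: next=#  (t=0,i=7, bit10=1)
  nb .#..#: next=#  (t=1,i=4, bit9=1)
  nb .#...: next=#  (t=1,i=12, bit8=1)
  nb ..###: next=.  (t=3,i=7, bit7=0)
  nb ..##.: next=#  (t=1,i=0, bit6=1)
  nb ..#.#: next=#  (t=0,i=6, bit5=1)
  nb ..#..: next=#  (t=4,i=9, bit4=1)
  nb ...##: next=.  (t=1,i=14, bit3=0)
  nb ...#.: next=.  (t=0,i=5, bit2=0)
  nb ....#: next=.  (t=0,i=4, bit1=0)
  nb .....: next=#  (t=0,i=3, bit0=1)
  bits 10011011000001000011011101110001 = 2600744817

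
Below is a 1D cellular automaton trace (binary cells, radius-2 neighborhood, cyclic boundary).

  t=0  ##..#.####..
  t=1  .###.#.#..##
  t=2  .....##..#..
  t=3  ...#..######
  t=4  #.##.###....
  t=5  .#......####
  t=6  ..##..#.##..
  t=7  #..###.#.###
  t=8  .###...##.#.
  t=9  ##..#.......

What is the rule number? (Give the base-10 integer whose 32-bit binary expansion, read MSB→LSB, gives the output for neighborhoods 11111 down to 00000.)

53321110

  nb #####: next=.  (t=3,i=8, bit31=0)
  nb ####.: next=.  (t=0,i=8, bit30=0)
  nb ###.#: next=.  (t=1,i=3, bit29=0)
  nb ###..: next=.  (t=0,i=9, bit28=0)
  nb ##.##: next=.  (t=1,i=0, bit27=0)
  nb ##.#.: next=.  (t=1,i=4, bit26=0)
  nb ##..#: next=#  (t=0,i=2, bit25=1)
  nb ##...: next=#  (t=3,i=0, bit24=1)
  nb #.###: next=.  (t=0,i=6, bit23=0)
  nb #.##.: next=.  (t=4,i=2, bit22=0)
  nb #.#.#: next=#  (t=1,i=5, bit21=1)
  nb #.#..: next=.  (t=1,i=7, bit20=0)
  nb #..##: next=#  (t=0,i=11, bit19=1)
  nb #..#.: next=#  (t=0,i=3, bit18=1)
  nb #...#: next=.  (t=3,i=1, bit17=0)
  nb #....: next=#  (t=2,i=11, bit16=1)
  nb .####: next=#  (t=0,i=7, bit15=1)
  nb .###.: next=.  (t=1,i=2, bit14=0)
  nb .##.#: next=.  (t=1,i=11, bit13=0)
  nb .##..: next=#  (t=0,i=1, bit12=1)
  nb .#.##: next=#  (t=0,i=5, bit11=1)
  nb .#.#.: next=#  (t=1,i=6, bit10=1)
  nb .#..#: next=.  (t=1,i=8, bit9=0)
  nb .#...: next=#  (t=2,i=10, bit8=1)
  nb ..###: next=#  (t=3,i=6, bit7=1)
  nb ..##.: next=.  (t=0,i=0, bit6=0)
  nb ..#.#: next=.  (t=0,i=4, bit5=0)
  nb ..#..: next=#  (t=2,i=9, bit4=1)
  nb ...##: next=.  (t=2,i=4, bit3=0)
  nb ...#.: next=#  (t=3,i=2, bit2=1)
  nb ....#: next=#  (t=2,i=3, bit1=1)
  nb .....: next=.  (t=2,i=0, bit0=0)
  bits 00000011001011011001110110010110 = 53321110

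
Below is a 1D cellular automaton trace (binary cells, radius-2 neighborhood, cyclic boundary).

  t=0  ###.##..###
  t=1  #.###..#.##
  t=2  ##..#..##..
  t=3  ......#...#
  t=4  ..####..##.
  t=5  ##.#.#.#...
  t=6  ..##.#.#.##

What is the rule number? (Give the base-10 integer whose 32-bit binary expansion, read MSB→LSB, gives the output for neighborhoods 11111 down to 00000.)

3162146863

  [31] ##### => #  t=0,i=0
  [30] ####. => .  t=0,i=1
  [29] ###.# => #  t=0,i=2
  [28] ###.. => #  t=1,i=4
  [27] ##.## => #  t=0,i=3
  [26] ##.#. => #  t=5,i=2
  [25] ##..# => .  t=0,i=6
  [24] ##... => .  t=4,i=10
  [23] #.### => .  t=1,i=2
  [22] #.##. => #  t=0,i=4
  [21] #.#.# => #  t=5,i=3
  [20] #.#.. => #  t=5,i=7
  [19] #..## => #  t=0,i=7
  [18] #..#. => .  t=1,i=6
  [17] #...# => #  t=3,i=8
  [16] #.... => .  t=3,i=1
  [15] .#### => #  t=0,i=9
  [14] .###. => .  t=1,i=3
  [13] .##.# => .  t=5,i=1
  [12] .##.. => .  t=0,i=5
  [11] .#.## => #  t=1,i=8
  [10] .#.#. => .  t=5,i=4
  [9] .#..# => .  t=2,i=5
  [8] .#... => .  t=3,i=0
  [7] ..### => .  t=0,i=8
  [6] ..##. => .  t=2,i=0
  [5] ..#.# => #  t=1,i=7
  [4] ..#.. => .  t=2,i=4
  [3] ...## => #  t=4,i=1
  [2] ...#. => #  t=3,i=5
  [1] ....# => #  t=3,i=4
  [0] ..... => #  t=3,i=2
  bits 10111100011110101000100000101111 = 3162146863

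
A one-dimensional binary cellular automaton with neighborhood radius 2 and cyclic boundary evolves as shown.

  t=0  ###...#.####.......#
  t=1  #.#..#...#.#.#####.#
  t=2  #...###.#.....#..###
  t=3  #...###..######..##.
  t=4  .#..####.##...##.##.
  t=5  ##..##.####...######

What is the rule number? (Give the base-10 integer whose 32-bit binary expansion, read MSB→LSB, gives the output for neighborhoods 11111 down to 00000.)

  nb #####: next=.  (t=1,i=15, bit31=0)
  nb ####.: next=.  (t=0,i=1, bit30=0)
  nb ###.#: next=#  (t=1,i=17, bit29=1)
  nb ###..: next=#  (t=0,i=2, bit28=1)
  nb ##.##: next=#  (t=1,i=18, bit27=1)
  nb ##.#.: next=.  (t=1,i=1, bit26=0)
  nb ##..#: next=#  (t=3,i=7, bit25=1)
  nb ##...: next=.  (t=0,i=3, bit24=0)
  nb #.###: next=.  (t=0,i=8, bit23=0)
  nb #.##.: next=#  (t=1,i=19, bit22=1)
  nb #.#.#: next=.  (t=1,i=11, bit21=0)
  nb #.#..: next=.  (t=1,i=2, bit20=0)
  nb #..##: next=.  (t=2,i=16, bit19=0)
  nb #..#.: next=#  (t=1,i=4, bit18=1)
  nb #...#: next=.  (t=0,i=4, bit17=0)
  nb #....: next=#  (t=0,i=13, bit16=1)
  nb .####: next=#  (t=0,i=0, bit15=1)
  nb .###.: next=#  (t=2,i=5, bit14=1)
  nb .##.#: next=#  (t=1,i=0, bit13=1)
  nb .##..: next=#  (t=4,i=10, bit12=1)
  nb .#.##: next=.  (t=0,i=7, bit11=0)
  nb .#.#.: next=.  (t=1,i=10, bit10=0)
  nb .#..#: next=.  (t=1,i=3, bit9=0)
  nb .#...: next=#  (t=1,i=6, bit8=1)
  nb ..###: next=#  (t=0,i=19, bit7=1)
  nb ..##.: next=#  (t=3,i=17, bit6=1)
  nb ..#.#: next=.  (t=0,i=6, bit5=0)
  nb ..#..: next=#  (t=1,i=5, bit4=1)
  nb ...##: next=.  (t=0,i=18, bit3=0)
  nb ...#.: next=#  (t=0,i=5, bit2=1)
  nb ....#: next=#  (t=0,i=17, bit1=1)
  nb .....: next=#  (t=0,i=14, bit0=1)
  bits 00111010010001011111000111010111 = 977662423

977662423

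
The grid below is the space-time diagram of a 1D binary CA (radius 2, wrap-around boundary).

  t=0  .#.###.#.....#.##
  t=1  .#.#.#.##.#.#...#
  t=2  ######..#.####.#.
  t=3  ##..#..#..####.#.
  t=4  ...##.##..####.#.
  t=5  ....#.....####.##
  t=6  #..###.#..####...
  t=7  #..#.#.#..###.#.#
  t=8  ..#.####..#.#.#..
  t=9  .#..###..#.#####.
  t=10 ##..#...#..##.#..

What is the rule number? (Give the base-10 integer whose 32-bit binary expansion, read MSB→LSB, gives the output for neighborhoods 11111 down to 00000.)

1639228821

  nb #####: next=.  (t=2,i=2, bit31=0)
  nb ####.: next=#  (t=2,i=4, bit30=1)
  nb ###.#: next=#  (t=0,i=5, bit29=1)
  nb ###..: next=.  (t=2,i=5, bit28=0)
  nb ##.##: next=.  (t=4,i=5, bit27=0)
  nb ##.#.: next=.  (t=0,i=0, bit26=0)
  nb ##..#: next=.  (t=2,i=6, bit25=0)
  nb ##...: next=#  (t=5,i=0, bit24=1)
  nb #.###: next=#  (t=0,i=3, bit23=1)
  nb #.##.: next=.  (t=0,i=15, bit22=0)
  nb #.#.#: next=#  (t=0,i=1, bit21=1)
  nb #.#..: next=#  (t=0,i=7, bit20=1)
  nb #..##: next=.  (t=3,i=9, bit19=0)
  nb #..#.: next=#  (t=2,i=7, bit18=1)
  nb #...#: next=.  (t=1,i=14, bit17=0)
  nb #....: next=.  (t=0,i=9, bit16=0)
  nb .####: next=#  (t=2,i=1, bit15=1)
  nb .###.: next=.  (t=0,i=4, bit14=0)
  nb .##.#: next=#  (t=0,i=16, bit13=1)
  nb .##..: next=.  (t=3,i=1, bit12=0)
  nb .#.##: next=.  (t=0,i=2, bit11=0)
  nb .#.#.: next=#  (t=1,i=0, bit10=1)
  nb .#..#: next=.  (t=3,i=5, bit9=0)
  nb .#...: next=#  (t=0,i=8, bit8=1)
  nb ..###: next=#  (t=3,i=10, bit7=1)
  nb ..##.: next=.  (t=4,i=3, bit6=0)
  nb ..#.#: next=.  (t=0,i=13, bit5=0)
  nb ..#..: next=#  (t=3,i=4, bit4=1)
  nb ...##: next=.  (t=4,i=2, bit3=0)
  nb ...#.: next=#  (t=0,i=12, bit2=1)
  nb ....#: next=.  (t=0,i=11, bit1=0)
  nb .....: next=#  (t=0,i=10, bit0=1)
  bits 01100001101101001010010110010101 = 1639228821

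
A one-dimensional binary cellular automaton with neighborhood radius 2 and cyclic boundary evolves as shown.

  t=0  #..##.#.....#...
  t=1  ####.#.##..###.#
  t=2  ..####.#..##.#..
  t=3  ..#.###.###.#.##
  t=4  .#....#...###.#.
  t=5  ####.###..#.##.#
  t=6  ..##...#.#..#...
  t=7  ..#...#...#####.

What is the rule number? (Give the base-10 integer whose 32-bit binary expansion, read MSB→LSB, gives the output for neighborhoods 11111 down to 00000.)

1953301460

  ##### -> .   bit 31 = 0  t=1,i=1
  ####. -> #   bit 30 = 1  t=1,i=2
  ###.# -> #   bit 29 = 1  t=1,i=3
  ###.. -> #   bit 28 = 1  t=5,i=7
  ##.## -> .   bit 27 = 0  t=1,i=14
  ##.#. -> #   bit 26 = 1  t=0,i=5
  ##..# -> .   bit 25 = 0  t=1,i=9
  ##... -> .   bit 24 = 0  t=6,i=4
  #.### -> .   bit 23 = 0  t=1,i=15
  #.##. -> #   bit 22 = 1  t=1,i=7
  #.#.# -> #   bit 21 = 1  t=1,i=5
  #.#.. -> .   bit 20 = 0  t=0,i=6
  #..## -> #   bit 19 = 1  t=0,i=2
  #..#. -> #   bit 18 = 1  t=3,i=1
  #...# -> .   bit 17 = 0  t=0,i=14
  #.... -> #   bit 16 = 1  t=0,i=8
  .#### -> .   bit 15 = 0  t=1,i=0
  .###. -> .   bit 14 = 0  t=1,i=12
  .##.# -> .   bit 13 = 0  t=0,i=4
  .##.. -> .   bit 12 = 0  t=1,i=8
  .#.## -> .   bit 11 = 0  t=1,i=6
  .#.#. -> .   bit 10 = 0  t=6,i=8
  .#..# -> #   bit 9 = 1  t=0,i=1
  .#... -> #   bit 8 = 1  t=0,i=7
  ..### -> #   bit 7 = 1  t=1,i=11
  ..##. -> #   bit 6 = 1  t=0,i=3
  ..#.# -> .   bit 5 = 0  t=3,i=2
  ..#.. -> #   bit 4 = 1  t=0,i=0
  ...## -> .   bit 3 = 0  t=2,i=1
  ...#. -> #   bit 2 = 1  t=0,i=11
  ....# -> .   bit 1 = 0  t=0,i=10
  ..... -> .   bit 0 = 0  t=0,i=9
  bits 01110100011011010000001111010100 = 1953301460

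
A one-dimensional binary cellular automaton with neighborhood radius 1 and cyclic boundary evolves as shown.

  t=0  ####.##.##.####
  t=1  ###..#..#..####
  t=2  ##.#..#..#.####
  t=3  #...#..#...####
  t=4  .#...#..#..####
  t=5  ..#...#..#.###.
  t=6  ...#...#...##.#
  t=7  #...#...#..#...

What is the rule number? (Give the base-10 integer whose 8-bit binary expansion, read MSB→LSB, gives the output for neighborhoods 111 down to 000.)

152

  [7] ### => #  t=0,i=0
  [6] ##. => .  t=0,i=3
  [5] #.# => .  t=0,i=4
  [4] #.. => #  t=1,i=3
  [3] .## => #  t=0,i=5
  [2] .#. => .  t=1,i=5
  [1] ..# => .  t=1,i=4
  [0] ... => .  t=3,i=2
  bits 10011000 = 152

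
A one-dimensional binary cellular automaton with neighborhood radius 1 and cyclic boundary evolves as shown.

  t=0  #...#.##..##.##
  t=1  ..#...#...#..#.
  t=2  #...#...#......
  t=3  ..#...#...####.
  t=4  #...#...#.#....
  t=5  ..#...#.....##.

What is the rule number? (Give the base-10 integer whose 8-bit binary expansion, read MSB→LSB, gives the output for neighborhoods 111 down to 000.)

  [7] ### => .  t=0,i=14
  [6] ##. => .  t=0,i=0
  [5] #.# => .  t=0,i=5
  [4] #.. => .  t=0,i=1
  [3] .## => #  t=0,i=6
  [2] .#. => .  t=0,i=4
  [1] ..# => .  t=0,i=3
  [0] ... => #  t=0,i=2
  bits 00001001 = 9

9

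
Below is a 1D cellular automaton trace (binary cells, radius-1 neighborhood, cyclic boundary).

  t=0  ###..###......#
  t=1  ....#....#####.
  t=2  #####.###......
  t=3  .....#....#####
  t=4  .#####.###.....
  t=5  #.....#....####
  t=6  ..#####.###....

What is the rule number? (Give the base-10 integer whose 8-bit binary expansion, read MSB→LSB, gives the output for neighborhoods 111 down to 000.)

  [7] ### => .  t=0,i=0
  [6] ##. => .  t=0,i=2
  [5] #.# => #  t=2,i=5
  [4] #.. => .  t=0,i=3
  [3] .## => .  t=0,i=5
  [2] .#. => #  t=1,i=4
  [1] ..# => #  t=0,i=4
  [0] ... => #  t=0,i=9
  bits 00100111 = 39

39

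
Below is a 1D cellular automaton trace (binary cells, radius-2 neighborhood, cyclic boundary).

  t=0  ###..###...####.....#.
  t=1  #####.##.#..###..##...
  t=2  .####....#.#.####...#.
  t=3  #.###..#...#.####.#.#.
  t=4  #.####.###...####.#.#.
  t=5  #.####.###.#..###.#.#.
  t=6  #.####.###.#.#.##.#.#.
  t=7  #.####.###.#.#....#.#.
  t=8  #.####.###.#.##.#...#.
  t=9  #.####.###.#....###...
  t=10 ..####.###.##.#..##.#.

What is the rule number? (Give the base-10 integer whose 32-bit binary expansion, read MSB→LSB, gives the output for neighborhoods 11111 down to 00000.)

  ##### -> #   bit 31 = 1  t=1,i=2
  ####. -> #   bit 30 = 1  t=0,i=13
  ###.# -> #   bit 29 = 1  t=1,i=4
  ###.. -> #   bit 28 = 1  t=0,i=2
  ##.## -> .   bit 27 = 0  t=1,i=5
  ##.#. -> .   bit 26 = 0  t=1,i=8
  ##..# -> #   bit 25 = 1  t=0,i=3
  ##... -> .   bit 24 = 0  t=0,i=8
  #.### -> #   bit 23 = 1  t=0,i=0
  #.##. -> .   bit 22 = 0  t=1,i=6
  #.#.# -> #   bit 21 = 1  t=2,i=11
  #.#.. -> #   bit 20 = 1  t=1,i=9
  #..## -> #   bit 19 = 1  t=0,i=4
  #..#. -> .   bit 18 = 0  t=3,i=6
  #...# -> #   bit 17 = 1  t=0,i=9
  #.... -> .   bit 16 = 0  t=0,i=16
  .#### -> #   bit 15 = 1  t=0,i=12
  .###. -> #   bit 14 = 1  t=0,i=1
  .##.# -> .   bit 13 = 0  t=1,i=7
  .##.. -> .   bit 12 = 0  t=1,i=18
  .#.## -> .   bit 11 = 0  t=0,i=21
  .#.#. -> .   bit 10 = 0  t=2,i=10
  .#..# -> .   bit 9 = 0  t=1,i=10
  .#... -> #   bit 8 = 1  t=3,i=8
  ..### -> .   bit 7 = 0  t=0,i=5
  ..##. -> .   bit 6 = 0  t=1,i=17
  ..#.# -> .   bit 5 = 0  t=0,i=20
  ..#.. -> #   bit 4 = 1  t=2,i=20
  ...## -> .   bit 3 = 0  t=0,i=10
  ...#. -> .   bit 2 = 0  t=0,i=19
  ....# -> #   bit 1 = 1  t=0,i=18
  ..... -> #   bit 0 = 1  t=0,i=17
  bits 11110010101110101100000100010011 = 4072325395

4072325395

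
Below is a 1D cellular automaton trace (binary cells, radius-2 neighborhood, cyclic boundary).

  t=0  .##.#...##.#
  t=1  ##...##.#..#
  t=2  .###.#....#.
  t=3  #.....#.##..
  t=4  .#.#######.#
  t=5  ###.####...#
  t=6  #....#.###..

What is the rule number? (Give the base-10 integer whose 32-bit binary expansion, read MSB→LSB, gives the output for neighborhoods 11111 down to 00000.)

  ##### -> #   bit 31 = 1  t=4,i=5
  ####. -> .   bit 30 = 0  t=4,i=8
  ###.# -> .   bit 29 = 0  t=2,i=3
  ###.. -> #   bit 28 = 1  t=1,i=1
  ##.## -> .   bit 27 = 0  t=5,i=3
  ##.#. -> .   bit 26 = 0  t=0,i=3
  ##..# -> .   bit 25 = 0  t=3,i=10
  ##... -> #   bit 24 = 1  t=1,i=2
  #.### -> .   bit 23 = 0  t=4,i=3
  #.##. -> #   bit 22 = 1  t=0,i=1
  #.#.# -> #   bit 21 = 1  t=0,i=11
  #.#.. -> .   bit 20 = 0  t=0,i=4
  #..## -> #   bit 19 = 1  t=1,i=10
  #..#. -> #   bit 18 = 1  t=3,i=11
  #...# -> #   bit 17 = 1  t=0,i=6
  #.... -> .   bit 16 = 0  t=2,i=7
  .#### -> #   bit 15 = 1  t=4,i=4
  .###. -> .   bit 14 = 0  t=1,i=0
  .##.# -> .   bit 13 = 0  t=0,i=2
  .##.. -> #   bit 12 = 1  t=3,i=9
  .#.## -> #   bit 11 = 1  t=0,i=0
  .#.#. -> #   bit 10 = 1  t=4,i=0
  .#..# -> .   bit 9 = 0  t=1,i=9
  .#... -> #   bit 8 = 1  t=0,i=5
  ..### -> .   bit 7 = 0  t=1,i=11
  ..##. -> #   bit 6 = 1  t=0,i=8
  ..#.# -> #   bit 5 = 1  t=3,i=6
  ..#.. -> .   bit 4 = 0  t=2,i=10
  ...## -> .   bit 3 = 0  t=0,i=7
  ...#. -> #   bit 2 = 1  t=2,i=9
  ....# -> #   bit 1 = 1  t=2,i=8
  ..... -> #   bit 0 = 1  t=3,i=3
  bits 10010001011011101001110101100111 = 2439945575

2439945575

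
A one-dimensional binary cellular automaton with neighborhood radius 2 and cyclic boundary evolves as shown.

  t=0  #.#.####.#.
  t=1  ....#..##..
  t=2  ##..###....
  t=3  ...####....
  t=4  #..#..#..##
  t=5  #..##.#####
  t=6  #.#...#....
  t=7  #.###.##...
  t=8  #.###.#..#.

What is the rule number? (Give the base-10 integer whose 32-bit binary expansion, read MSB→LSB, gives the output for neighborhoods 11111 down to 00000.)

  ##### -> .   bit 31 = 0  t=5,i=8
  ####. -> .   bit 30 = 0  t=0,i=6
  ###.# -> #   bit 29 = 1  t=0,i=7
  ###.. -> #   bit 28 = 1  t=2,i=6
  ##.## -> .   bit 27 = 0  t=5,i=5
  ##.#. -> #   bit 26 = 1  t=0,i=8
  ##..# -> .   bit 25 = 0  t=2,i=2
  ##... -> .   bit 24 = 0  t=1,i=9
  #.### -> #   bit 23 = 1  t=0,i=4
  #.##. -> #   bit 22 = 1  t=7,i=6
  #.#.# -> .   bit 21 = 0  t=0,i=0
  #.#.. -> #   bit 20 = 1  t=6,i=2
  #..## -> #   bit 19 = 1  t=1,i=6
  #..#. -> .   bit 18 = 0  t=4,i=2
  #...# -> #   bit 17 = 1  t=6,i=4
  #.... -> .   bit 16 = 0  t=1,i=10
  .#### -> .   bit 15 = 0  t=0,i=5
  .###. -> #   bit 14 = 1  t=2,i=5
  .##.# -> .   bit 13 = 0  t=5,i=4
  .##.. -> .   bit 12 = 0  t=1,i=8
  .#.## -> .   bit 11 = 0  t=0,i=3
  .#.#. -> .   bit 10 = 0  t=0,i=1
  .#..# -> #   bit 9 = 1  t=1,i=5
  .#... -> #   bit 8 = 1  t=6,i=3
  ..### -> #   bit 7 = 1  t=2,i=4
  ..##. -> .   bit 6 = 0  t=1,i=7
  ..#.# -> #   bit 5 = 1  t=6,i=0
  ..#.. -> #   bit 4 = 1  t=1,i=4
  ...## -> .   bit 3 = 0  t=2,i=10
  ...#. -> .   bit 2 = 0  t=1,i=3
  ....# -> .   bit 1 = 0  t=1,i=2
  ..... -> #   bit 0 = 1  t=1,i=0
  bits 00110100110110100100001110110001 = 886719409

886719409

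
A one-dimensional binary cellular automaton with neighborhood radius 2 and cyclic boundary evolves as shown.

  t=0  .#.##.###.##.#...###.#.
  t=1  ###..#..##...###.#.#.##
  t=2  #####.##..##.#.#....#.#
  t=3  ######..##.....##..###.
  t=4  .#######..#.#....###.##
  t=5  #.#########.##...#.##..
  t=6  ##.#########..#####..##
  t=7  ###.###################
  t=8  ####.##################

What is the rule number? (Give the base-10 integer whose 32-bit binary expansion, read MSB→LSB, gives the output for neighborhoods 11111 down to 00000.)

4213083045

  #####|#  b31=1 t=1,i=0
  ####.|#  b30=1 t=1,i=1
  ###.#|#  b29=1 t=0,i=8
  ###..|#  b28=1 t=1,i=2
  ##.##|#  b27=1 t=0,i=5
  ##.#.|.  b26=0 t=0,i=12
  ##..#|#  b25=1 t=1,i=3
  ##...|#  b24=1 t=1,i=10
  #.###|.  b23=0 t=0,i=6
  #.##.|.  b22=0 t=0,i=3
  #.#.#|.  b21=0 t=1,i=17
  #.#..|#  b20=1 t=0,i=13
  #..##|#  b19=1 t=1,i=7
  #..#.|#  b18=1 t=0,i=0
  #...#|#  b17=1 t=0,i=15
  #....|.  b16=0 t=2,i=17
  .####|#  b15=1 t=1,i=22
  .###.|.  b14=0 t=0,i=7
  .##.#|.  b13=0 t=0,i=4
  .##..|.  b12=0 t=1,i=9
  .#.##|#  b11=1 t=0,i=2
  .#.#.|.  b10=0 t=1,i=18
  .#..#|#  b9=1 t=0,i=22
  .#...|#  b8=1 t=0,i=14
  ..###|#  b7=1 t=0,i=17
  ..##.|.  b6=0 t=1,i=8
  ..#.#|#  b5=1 t=0,i=1
  ..#..|.  b4=0 t=1,i=5
  ...##|.  b3=0 t=0,i=16
  ...#.|#  b2=1 t=2,i=19
  ....#|.  b1=0 t=2,i=18
  .....|#  b0=1 t=3,i=12
  bits 11111011000111101000101110100101 = 4213083045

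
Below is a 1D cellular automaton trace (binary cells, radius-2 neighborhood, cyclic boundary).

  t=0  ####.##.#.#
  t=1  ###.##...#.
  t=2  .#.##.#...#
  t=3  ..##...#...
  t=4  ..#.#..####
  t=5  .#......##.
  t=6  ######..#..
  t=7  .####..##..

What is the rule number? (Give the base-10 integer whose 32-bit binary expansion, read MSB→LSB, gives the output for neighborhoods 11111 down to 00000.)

3376793937

  ##### -> #   bit 31 = 1  t=0,i=1
  ####. -> #   bit 30 = 1  t=0,i=2
  ###.# -> .   bit 29 = 0  t=0,i=3
  ###.. -> .   bit 28 = 0  t=4,i=10
  ##.## -> #   bit 27 = 1  t=0,i=4
  ##.#. -> .   bit 26 = 0  t=0,i=7
  ##..# -> .   bit 25 = 0  t=4,i=0
  ##... -> #   bit 24 = 1  t=1,i=6
  #.### -> .   bit 23 = 0  t=0,i=10
  #.##. -> #   bit 22 = 1  t=0,i=5
  #.#.# -> .   bit 21 = 0  t=0,i=8
  #.#.. -> .   bit 20 = 0  t=2,i=6
  #..## -> .   bit 19 = 0  t=4,i=6
  #..#. -> #   bit 18 = 1  t=4,i=1
  #...# -> .   bit 17 = 0  t=1,i=7
  #.... -> #   bit 16 = 1  t=3,i=9
  .#### -> #   bit 15 = 1  t=0,i=0
  .###. -> #   bit 14 = 1  t=1,i=1
  .##.# -> .   bit 13 = 0  t=0,i=6
  .##.. -> .   bit 12 = 0  t=1,i=5
  .#.## -> #   bit 11 = 1  t=0,i=9
  .#.#. -> .   bit 10 = 0  t=2,i=0
  .#..# -> .   bit 9 = 0  t=4,i=5
  .#... -> #   bit 8 = 1  t=2,i=7
  ..### -> .   bit 7 = 0  t=4,i=7
  ..##. -> #   bit 6 = 1  t=3,i=2
  ..#.# -> .   bit 5 = 0  t=1,i=9
  ..#.. -> #   bit 4 = 1  t=3,i=7
  ...## -> .   bit 3 = 0  t=3,i=1
  ...#. -> .   bit 2 = 0  t=1,i=8
  ....# -> .   bit 1 = 0  t=3,i=0
  ..... -> #   bit 0 = 1  t=3,i=10
  bits 11001001010001011100100101010001 = 3376793937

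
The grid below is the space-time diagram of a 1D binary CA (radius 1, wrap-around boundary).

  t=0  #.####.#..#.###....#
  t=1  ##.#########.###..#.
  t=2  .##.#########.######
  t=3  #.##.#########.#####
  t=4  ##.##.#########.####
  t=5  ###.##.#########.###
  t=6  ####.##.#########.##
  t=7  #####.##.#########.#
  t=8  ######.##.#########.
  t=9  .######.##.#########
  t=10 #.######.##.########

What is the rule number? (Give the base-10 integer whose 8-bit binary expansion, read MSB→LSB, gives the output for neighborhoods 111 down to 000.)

  ### -> #   bit 7 = 1  t=0,i=3
  ##. -> #   bit 6 = 1  t=0,i=0
  #.# -> #   bit 5 = 1  t=0,i=1
  #.. -> #   bit 4 = 1  t=0,i=8
  .## -> .   bit 3 = 0  t=0,i=2
  .#. -> #   bit 2 = 1  t=0,i=7
  ..# -> #   bit 1 = 1  t=0,i=9
  ... -> .   bit 0 = 0  t=0,i=16
  bits 11110110 = 246

246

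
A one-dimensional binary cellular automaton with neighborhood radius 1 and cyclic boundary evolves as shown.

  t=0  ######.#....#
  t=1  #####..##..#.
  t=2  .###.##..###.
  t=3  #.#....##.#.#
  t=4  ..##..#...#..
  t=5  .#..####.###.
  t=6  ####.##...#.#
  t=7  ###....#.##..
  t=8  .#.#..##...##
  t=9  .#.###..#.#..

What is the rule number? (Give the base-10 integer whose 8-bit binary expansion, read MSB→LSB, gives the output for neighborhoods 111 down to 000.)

  nb ###: next=#  (t=0,i=0, bit7=1)
  nb ##.: next=.  (t=0,i=5, bit6=0)
  nb #.#: next=.  (t=0,i=6, bit5=0)
  nb #..: next=#  (t=0,i=8, bit4=1)
  nb .##: next=.  (t=0,i=12, bit3=0)
  nb .#.: next=#  (t=0,i=7, bit2=1)
  nb ..#: next=#  (t=0,i=11, bit1=1)
  nb ...: next=.  (t=0,i=9, bit0=0)
  bits 10010110 = 150

150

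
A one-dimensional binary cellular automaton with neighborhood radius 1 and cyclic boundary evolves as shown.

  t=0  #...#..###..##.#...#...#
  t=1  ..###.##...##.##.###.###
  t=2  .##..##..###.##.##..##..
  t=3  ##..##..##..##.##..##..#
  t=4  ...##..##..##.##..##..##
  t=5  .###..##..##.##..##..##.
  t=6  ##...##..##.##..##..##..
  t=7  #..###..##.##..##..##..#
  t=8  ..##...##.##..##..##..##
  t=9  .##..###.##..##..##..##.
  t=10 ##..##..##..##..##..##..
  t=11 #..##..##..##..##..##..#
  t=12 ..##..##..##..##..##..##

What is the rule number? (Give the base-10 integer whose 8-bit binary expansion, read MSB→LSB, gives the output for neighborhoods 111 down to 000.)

  ###|.  b7=0 t=0,i=8
  ##.|.  b6=0 t=0,i=0
  #.#|#  b5=1 t=0,i=14
  #..|.  b4=0 t=0,i=1
  .##|#  b3=1 t=0,i=7
  .#.|#  b2=1 t=0,i=4
  ..#|#  b1=1 t=0,i=3
  ...|#  b0=1 t=0,i=2
  bits 00101111 = 47

47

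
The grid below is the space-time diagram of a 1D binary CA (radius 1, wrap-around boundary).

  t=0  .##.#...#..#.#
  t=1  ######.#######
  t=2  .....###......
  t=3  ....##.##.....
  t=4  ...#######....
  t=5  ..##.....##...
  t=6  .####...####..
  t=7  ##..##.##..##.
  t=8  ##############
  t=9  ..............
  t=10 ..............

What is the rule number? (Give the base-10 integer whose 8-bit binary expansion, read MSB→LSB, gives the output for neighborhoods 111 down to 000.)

126

  [7] ### => .  t=1,i=0
  [6] ##. => #  t=0,i=2
  [5] #.# => #  t=0,i=0
  [4] #.. => #  t=0,i=5
  [3] .## => #  t=0,i=1
  [2] .#. => #  t=0,i=4
  [1] ..# => #  t=0,i=7
  [0] ... => .  t=0,i=6
  bits 01111110 = 126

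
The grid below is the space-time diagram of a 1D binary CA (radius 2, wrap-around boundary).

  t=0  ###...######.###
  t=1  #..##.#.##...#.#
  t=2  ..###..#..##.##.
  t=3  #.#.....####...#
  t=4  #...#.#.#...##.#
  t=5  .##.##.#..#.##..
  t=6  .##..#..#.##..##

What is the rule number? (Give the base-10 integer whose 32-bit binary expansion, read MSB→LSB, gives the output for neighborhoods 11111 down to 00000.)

  [31] ##### => #  t=0,i=0
  [30] ####. => .  t=0,i=1
  [29] ###.# => .  t=0,i=11
  [28] ###.. => .  t=0,i=2
  [27] ##.## => .  t=0,i=12
  [26] ##.#. => .  t=1,i=5
  [25] ##..# => .  t=1,i=1
  [24] ##... => #  t=0,i=3
  [23] #.### => #  t=0,i=13
  [22] #.##. => .  t=1,i=8
  [21] #.#.# => .  t=1,i=6
  [20] #.#.. => .  t=3,i=2
  [19] #..## => #  t=1,i=2
  [18] #..#. => .  t=2,i=6
  [17] #...# => #  t=0,i=4
  [16] #.... => #  t=3,i=4
  [15] .#### => .  t=0,i=7
  [14] .###. => .  t=2,i=3
  [13] .##.# => #  t=1,i=4
  [12] .##.. => .  t=1,i=0
  [11] .#.## => #  t=1,i=7
  [10] .#.#. => #  t=4,i=5
  [9] .#..# => #  t=2,i=8
  [8] .#... => .  t=3,i=3
  [7] ..### => #  t=0,i=6
  [6] ..##. => #  t=1,i=3
  [5] ..#.# => #  t=1,i=13
  [4] ..#.. => .  t=2,i=7
  [3] ...## => .  t=0,i=5
  [2] ...#. => .  t=1,i=12
  [1] ....# => #  t=3,i=6
  [0] ..... => .  t=3,i=5
  bits 10000001100010110010111011100010 = 2173382370

2173382370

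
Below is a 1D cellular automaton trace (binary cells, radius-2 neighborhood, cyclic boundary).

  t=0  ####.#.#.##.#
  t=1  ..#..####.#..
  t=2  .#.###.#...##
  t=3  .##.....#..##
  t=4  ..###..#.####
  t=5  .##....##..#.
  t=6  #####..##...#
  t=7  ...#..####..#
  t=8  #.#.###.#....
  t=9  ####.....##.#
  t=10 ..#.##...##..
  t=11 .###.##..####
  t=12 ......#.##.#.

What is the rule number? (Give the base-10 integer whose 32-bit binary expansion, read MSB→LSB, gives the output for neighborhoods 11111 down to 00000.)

  [31] ##### => .  t=0,i=1
  [30] ####. => #  t=0,i=2
  [29] ###.# => .  t=0,i=3
  [28] ###.. => .  t=4,i=4
  [27] ##.## => .  t=0,i=11
  [26] ##.#. => .  t=0,i=4
  [25] ##..# => .  t=4,i=0
  [24] ##... => #  t=3,i=3
  [23] #.### => .  t=0,i=12
  [22] #.##. => .  t=0,i=9
  [21] #.#.# => #  t=0,i=5
  [20] #.#.. => .  t=1,i=10
  [19] #..## => #  t=1,i=4
  [18] #..#. => .  t=4,i=6
  [17] #...# => .  t=2,i=9
  [16] #.... => #  t=1,i=12
  [15] .#### => .  t=0,i=0
  [14] .###. => .  t=2,i=4
  [13] .##.# => #  t=0,i=10
  [12] .##.. => #  t=3,i=2
  [11] .#.## => #  t=0,i=8
  [10] .#.#. => #  t=0,i=6
  [9] .#..# => #  t=1,i=3
  [8] .#... => #  t=1,i=11
  [7] ..### => #  t=1,i=5
  [6] ..##. => #  t=2,i=11
  [5] ..#.# => #  t=4,i=7
  [4] ..#.. => .  t=1,i=2
  [3] ...## => .  t=2,i=10
  [2] ...#. => #  t=1,i=1
  [1] ....# => .  t=1,i=0
  [0] ..... => .  t=3,i=5
  bits 01000001001010010011111111100100 = 1093222372

1093222372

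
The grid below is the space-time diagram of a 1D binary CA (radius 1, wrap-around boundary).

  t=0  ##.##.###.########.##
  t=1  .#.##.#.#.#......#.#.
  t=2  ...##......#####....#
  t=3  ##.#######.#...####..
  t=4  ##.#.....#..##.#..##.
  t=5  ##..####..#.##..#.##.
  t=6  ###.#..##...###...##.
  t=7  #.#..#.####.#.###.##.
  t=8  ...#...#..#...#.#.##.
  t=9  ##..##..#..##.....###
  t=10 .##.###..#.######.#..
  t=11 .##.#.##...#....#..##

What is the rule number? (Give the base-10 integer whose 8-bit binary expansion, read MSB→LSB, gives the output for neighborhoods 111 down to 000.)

89

  [7] ### => .  t=0,i=0
  [6] ##. => #  t=0,i=1
  [5] #.# => .  t=0,i=2
  [4] #.. => #  t=1,i=11
  [3] .## => #  t=0,i=3
  [2] .#. => .  t=1,i=1
  [1] ..# => .  t=1,i=0
  [0] ... => #  t=1,i=12
  bits 01011001 = 89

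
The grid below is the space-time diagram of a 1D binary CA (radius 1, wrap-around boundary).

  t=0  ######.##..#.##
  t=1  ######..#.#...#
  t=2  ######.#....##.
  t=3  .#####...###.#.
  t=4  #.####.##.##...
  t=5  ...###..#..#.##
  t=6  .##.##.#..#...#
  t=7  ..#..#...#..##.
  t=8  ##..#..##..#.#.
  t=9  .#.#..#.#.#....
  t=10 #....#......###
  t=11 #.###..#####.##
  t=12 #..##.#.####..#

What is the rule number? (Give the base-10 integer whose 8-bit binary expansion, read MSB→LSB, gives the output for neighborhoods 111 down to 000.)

195

  ###|#  b7=1 t=0,i=0
  ##.|#  b6=1 t=0,i=5
  #.#|.  b5=0 t=0,i=6
  #..|.  b4=0 t=0,i=9
  .##|.  b3=0 t=0,i=7
  .#.|.  b2=0 t=0,i=11
  ..#|#  b1=1 t=0,i=10
  ...|#  b0=1 t=1,i=12
  bits 11000011 = 195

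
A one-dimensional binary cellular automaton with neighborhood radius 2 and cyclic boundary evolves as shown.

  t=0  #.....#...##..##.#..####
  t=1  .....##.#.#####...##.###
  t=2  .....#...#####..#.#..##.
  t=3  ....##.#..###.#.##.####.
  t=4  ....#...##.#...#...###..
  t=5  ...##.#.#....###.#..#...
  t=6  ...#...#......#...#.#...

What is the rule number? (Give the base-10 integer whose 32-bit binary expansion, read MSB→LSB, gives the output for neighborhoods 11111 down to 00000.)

  #####|#  b31=1 t=0,i=22
  ####.|#  b30=1 t=0,i=23
  ###.#|.  b29=0 t=3,i=12
  ###..|.  b28=0 t=0,i=0
  ##.##|.  b27=0 t=1,i=20
  ##.#.|.  b26=0 t=0,i=16
  ##..#|#  b25=1 t=0,i=12
  ##...|.  b24=0 t=0,i=1
  #.###|#  b23=1 t=1,i=10
  #.##.|.  b22=0 t=3,i=16
  #.#.#|.  b21=0 t=1,i=8
  #.#..|.  b20=0 t=0,i=17
  #..##|#  b19=1 t=0,i=13
  #..#.|.  b18=0 t=2,i=15
  #...#|#  b17=1 t=0,i=8
  #....|.  b16=0 t=0,i=2
  .####|#  b15=1 t=0,i=21
  .###.|#  b14=1 t=1,i=22
  .##.#|.  b13=0 t=0,i=15
  .##..|#  b12=1 t=0,i=11
  .#.##|#  b11=1 t=1,i=9
  .#.#.|#  b10=1 t=2,i=17
  .#..#|#  b9=1 t=0,i=18
  .#...|.  b8=0 t=0,i=7
  ..###|.  b7=0 t=0,i=20
  ..##.|#  b6=1 t=0,i=10
  ..#.#|#  b5=1 t=2,i=16
  ..#..|#  b4=1 t=0,i=6
  ...##|.  b3=0 t=0,i=9
  ...#.|#  b2=1 t=0,i=5
  ....#|.  b1=0 t=0,i=4
  .....|.  b0=0 t=0,i=3
  bits 11000010100010101101111001110100 = 3263880820

3263880820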